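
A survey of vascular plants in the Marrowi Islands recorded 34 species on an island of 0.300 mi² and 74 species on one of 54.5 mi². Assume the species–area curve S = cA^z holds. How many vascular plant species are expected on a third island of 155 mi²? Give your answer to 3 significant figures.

z = ln(74/34) / ln(54.5/0.3) = 0.7777 / 5.2022 = 0.1495
c = 34 / 0.3^0.1495 = 34 / 0.8353 = 40.7
S₃ = 40.7 × 155^0.1495 = 40.7 × 2.125 ≈ 86.52

86.5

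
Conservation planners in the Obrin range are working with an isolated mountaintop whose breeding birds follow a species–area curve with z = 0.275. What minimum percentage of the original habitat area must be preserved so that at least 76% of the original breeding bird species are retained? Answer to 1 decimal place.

36.9%

Need (A_new/A_old)^0.275 = 0.76, so A_new/A_old = 0.76^(1/0.275) = 0.76^3.636
ln(A_new/A_old) = ln 0.76 / 0.275 = -0.2744 / 0.275 = -0.9980
A_new/A_old = e^-0.9980 ≈ 0.3686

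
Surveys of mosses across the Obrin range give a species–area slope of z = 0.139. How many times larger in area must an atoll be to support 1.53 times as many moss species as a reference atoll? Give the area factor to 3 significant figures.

21.3

(A₂/A₁)^0.139 = 1.53, so A₂/A₁ = 1.53^(1/0.139) = 1.53^7.194
ln(A₂/A₁) = ln 1.53 / 0.139 = 0.4253 / 0.139 = 3.0595
A₂/A₁ = e^3.0595 ≈ 21.32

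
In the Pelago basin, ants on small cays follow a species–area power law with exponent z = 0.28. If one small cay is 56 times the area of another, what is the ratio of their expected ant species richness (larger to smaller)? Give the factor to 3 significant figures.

3.09

S₂/S₁ = (A₂/A₁)^z = 56^0.28
ln(S₂/S₁) = 0.28 × ln 56 = 0.28 × 4.0254 = 1.1271
S₂/S₁ = e^1.1271 ≈ 3.087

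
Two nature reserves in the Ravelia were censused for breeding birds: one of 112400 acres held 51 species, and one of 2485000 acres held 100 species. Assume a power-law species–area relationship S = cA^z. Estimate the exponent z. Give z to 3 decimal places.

Taking logs: ln S = ln c + z ln A, so z = (ln S₂ − ln S₁)/(ln A₂ − ln A₁).
z = ln(100/51) / ln(2485000/112400) = ln(1.961) / ln(22.11) = 0.6733 / 3.0960 = 0.2175

0.217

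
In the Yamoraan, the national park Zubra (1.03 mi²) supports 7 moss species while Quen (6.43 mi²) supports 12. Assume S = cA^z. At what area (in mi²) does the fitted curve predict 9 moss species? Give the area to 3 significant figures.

z = ln(12/7) / ln(6.43/1.03) = 0.5390 / 1.8314 = 0.2943
c = 7 / 1.03^0.2943 = 7 / 1.009 = 6.939
A = (9/6.939)^(1/0.2943) ⇒ ln A = ln(1.297)/0.2943 = 0.8835
A = e^0.8835 ≈ 2.419 mi²

2.42 mi²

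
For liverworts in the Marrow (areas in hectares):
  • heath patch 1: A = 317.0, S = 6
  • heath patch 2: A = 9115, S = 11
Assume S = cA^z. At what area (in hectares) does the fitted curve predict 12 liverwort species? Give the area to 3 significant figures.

14800 hectares

z = ln(11/6) / ln(9115/317) = 0.6061 / 3.3588 = 0.1805
c = 6 / 317^0.1805 = 6 / 2.827 = 2.122
A = (12/2.122)^(1/0.1805) ⇒ ln A = ln(5.654)/0.1805 = 9.5998
A = e^9.5998 ≈ 14762 hectares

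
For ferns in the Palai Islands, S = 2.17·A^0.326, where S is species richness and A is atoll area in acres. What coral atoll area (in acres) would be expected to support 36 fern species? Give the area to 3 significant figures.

5520 acres

36 = 2.17 × A^0.326  ⇒  A^0.326 = 36/2.17 = 16.59
ln A = ln(16.59) / 0.326 = 2.8088 / 0.326 = 8.6159
A = e^8.6159 ≈ 5519 acres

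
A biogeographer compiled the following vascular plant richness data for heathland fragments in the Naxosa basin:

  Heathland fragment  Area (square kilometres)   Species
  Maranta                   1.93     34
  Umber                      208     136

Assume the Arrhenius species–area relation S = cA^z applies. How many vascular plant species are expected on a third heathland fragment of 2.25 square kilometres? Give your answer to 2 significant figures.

36

z = ln(136/34) / ln(208/1.93) = 1.3863 / 4.6800 = 0.2962
c = 34 / 1.93^0.2962 = 34 / 1.215 = 27.98
S₃ = 27.98 × 2.25^0.2962 = 27.98 × 1.272 ≈ 35.58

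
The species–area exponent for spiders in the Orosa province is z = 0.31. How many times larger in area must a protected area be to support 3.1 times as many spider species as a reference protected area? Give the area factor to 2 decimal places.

38.46

(A₂/A₁)^0.31 = 3.1, so A₂/A₁ = 3.1^(1/0.31) = 3.1^3.226
ln(A₂/A₁) = ln 3.1 / 0.31 = 1.1314 / 0.31 = 3.6497
A₂/A₁ = e^3.6497 ≈ 38.46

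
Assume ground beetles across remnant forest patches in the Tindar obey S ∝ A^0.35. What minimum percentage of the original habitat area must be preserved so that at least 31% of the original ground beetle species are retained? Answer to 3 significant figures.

3.52%

Need (A_new/A_old)^0.35 = 0.31, so A_new/A_old = 0.31^(1/0.35) = 0.31^2.857
ln(A_new/A_old) = ln 0.31 / 0.35 = -1.1712 / 0.35 = -3.3462
A_new/A_old = e^-3.3462 ≈ 0.03522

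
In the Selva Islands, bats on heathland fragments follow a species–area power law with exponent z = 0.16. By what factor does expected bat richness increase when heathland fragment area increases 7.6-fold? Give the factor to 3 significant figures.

1.38

S₂/S₁ = (A₂/A₁)^z = 7.6^0.16
ln(S₂/S₁) = 0.16 × ln 7.6 = 0.16 × 2.0281 = 0.3245
S₂/S₁ = e^0.3245 ≈ 1.383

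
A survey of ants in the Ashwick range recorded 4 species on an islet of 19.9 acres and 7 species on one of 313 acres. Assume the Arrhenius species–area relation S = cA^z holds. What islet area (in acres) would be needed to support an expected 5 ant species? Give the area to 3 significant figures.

59.7 acres

z = ln(7/4) / ln(313/19.9) = 0.5596 / 2.7555 = 0.2031
c = 4 / 19.9^0.2031 = 4 / 1.836 = 2.179
A = (5/2.179)^(1/0.2031) ⇒ ln A = ln(2.295)/0.2031 = 4.0895
A = e^4.0895 ≈ 59.71 acres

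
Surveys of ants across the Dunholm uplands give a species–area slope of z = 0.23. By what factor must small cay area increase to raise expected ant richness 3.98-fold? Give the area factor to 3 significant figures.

406

(A₂/A₁)^0.23 = 3.98, so A₂/A₁ = 3.98^(1/0.23) = 3.98^4.348
ln(A₂/A₁) = ln 3.98 / 0.23 = 1.3813 / 0.23 = 6.0056
A₂/A₁ = e^6.0056 ≈ 405.7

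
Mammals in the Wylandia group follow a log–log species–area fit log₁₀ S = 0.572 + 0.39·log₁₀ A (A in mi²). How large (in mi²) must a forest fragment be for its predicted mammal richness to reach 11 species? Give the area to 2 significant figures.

11 = 3.733 × A^0.39  ⇒  A^0.39 = 11/3.733 = 2.947
ln A = ln(2.947) / 0.39 = 1.0808 / 0.39 = 2.7713
A = e^2.7713 ≈ 15.98 mi²

16 mi²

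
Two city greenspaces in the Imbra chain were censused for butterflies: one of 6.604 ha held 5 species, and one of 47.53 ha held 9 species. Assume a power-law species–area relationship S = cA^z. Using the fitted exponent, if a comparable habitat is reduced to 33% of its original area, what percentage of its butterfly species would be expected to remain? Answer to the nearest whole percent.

z = ln(9/5) / ln(47.53/6.604) = 0.5878 / 1.9737 = 0.2978
S_new/S_old = (A_new/A_old)^z = 0.33^0.2978 = exp(0.2978 × -1.1087) = 0.7188

72%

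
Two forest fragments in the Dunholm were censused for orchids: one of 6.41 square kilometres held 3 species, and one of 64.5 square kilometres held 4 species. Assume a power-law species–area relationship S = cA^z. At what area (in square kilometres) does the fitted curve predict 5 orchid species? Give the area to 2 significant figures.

z = ln(4/3) / ln(64.5/6.41) = 0.2877 / 2.3088 = 0.1246
c = 3 / 6.41^0.1246 = 3 / 1.26 = 2.38
A = (5/2.38)^(1/0.1246) ⇒ ln A = ln(2.101)/0.1246 = 5.9575
A = e^5.9575 ≈ 386.6 square kilometres

390 square kilometres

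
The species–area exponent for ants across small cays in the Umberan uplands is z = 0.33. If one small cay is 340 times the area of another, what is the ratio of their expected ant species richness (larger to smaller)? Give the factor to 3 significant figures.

6.85

S₂/S₁ = (A₂/A₁)^z = 340^0.33
ln(S₂/S₁) = 0.33 × ln 340 = 0.33 × 5.8289 = 1.9236
S₂/S₁ = e^1.9236 ≈ 6.845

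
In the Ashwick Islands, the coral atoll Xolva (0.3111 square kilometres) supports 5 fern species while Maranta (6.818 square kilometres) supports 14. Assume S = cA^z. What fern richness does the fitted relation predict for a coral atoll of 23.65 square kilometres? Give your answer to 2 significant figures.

21

z = ln(14/5) / ln(6.818/0.3111) = 1.0296 / 3.0872 = 0.3335
c = 5 / 0.3111^0.3335 = 5 / 0.6774 = 7.381
S₃ = 7.381 × 23.65^0.3335 = 7.381 × 2.872 ≈ 21.2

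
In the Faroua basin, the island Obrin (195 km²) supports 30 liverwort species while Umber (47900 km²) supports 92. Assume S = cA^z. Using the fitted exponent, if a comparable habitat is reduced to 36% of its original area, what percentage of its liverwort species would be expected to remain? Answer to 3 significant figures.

81.2%

z = ln(92/30) / ln(47900/195) = 1.1206 / 5.5039 = 0.2036
S_new/S_old = (A_new/A_old)^z = 0.36^0.2036 = exp(0.2036 × -1.0217) = 0.8122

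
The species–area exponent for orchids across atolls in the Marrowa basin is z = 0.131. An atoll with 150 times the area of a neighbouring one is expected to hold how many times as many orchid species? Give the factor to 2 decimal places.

S₂/S₁ = (A₂/A₁)^z = 150^0.131
ln(S₂/S₁) = 0.131 × ln 150 = 0.131 × 5.0106 = 0.6564
S₂/S₁ = e^0.6564 ≈ 1.928

1.93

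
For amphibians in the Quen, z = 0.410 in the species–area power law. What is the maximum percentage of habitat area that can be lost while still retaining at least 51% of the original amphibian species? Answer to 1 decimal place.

Need (A_new/A_old)^0.41 = 0.51, so A_new/A_old = 0.51^(1/0.41) = 0.51^2.439
ln(A_new/A_old) = ln 0.51 / 0.41 = -0.6733 / 0.41 = -1.6423
A_new/A_old = e^-1.6423 ≈ 0.1935
Fraction that can be lost = 1 − 0.1935 = 0.8065

80.6%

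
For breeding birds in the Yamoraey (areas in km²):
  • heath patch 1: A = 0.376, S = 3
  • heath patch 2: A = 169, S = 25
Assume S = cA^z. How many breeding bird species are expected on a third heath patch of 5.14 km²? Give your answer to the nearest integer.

z = ln(25/3) / ln(169/0.376) = 2.1203 / 6.1081 = 0.3471
c = 3 / 0.376^0.3471 = 3 / 0.7121 = 4.213
S₃ = 4.213 × 5.14^0.3471 = 4.213 × 1.765 ≈ 7.437

7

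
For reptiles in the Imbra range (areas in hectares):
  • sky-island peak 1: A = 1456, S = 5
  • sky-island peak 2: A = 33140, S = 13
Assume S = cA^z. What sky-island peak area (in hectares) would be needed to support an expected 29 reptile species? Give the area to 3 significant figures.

457000 hectares

z = ln(13/5) / ln(33140/1456) = 0.9555 / 3.1250 = 0.3058
c = 5 / 1456^0.3058 = 5 / 9.272 = 0.5393
A = (29/0.5393)^(1/0.3058) ⇒ ln A = ln(53.78)/0.3058 = 13.0326
A = e^13.0326 ≈ 457079 hectares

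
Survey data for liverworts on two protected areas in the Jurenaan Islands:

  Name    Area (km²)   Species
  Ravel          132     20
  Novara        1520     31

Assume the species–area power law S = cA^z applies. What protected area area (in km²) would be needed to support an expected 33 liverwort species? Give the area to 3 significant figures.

z = ln(31/20) / ln(1520/132) = 0.4383 / 2.4437 = 0.1793
c = 20 / 132^0.1793 = 20 / 2.401 = 8.331
A = (33/8.331)^(1/0.1793) ⇒ ln A = ln(3.961)/0.1793 = 7.6751
A = e^7.6751 ≈ 2154 km²

2150 km²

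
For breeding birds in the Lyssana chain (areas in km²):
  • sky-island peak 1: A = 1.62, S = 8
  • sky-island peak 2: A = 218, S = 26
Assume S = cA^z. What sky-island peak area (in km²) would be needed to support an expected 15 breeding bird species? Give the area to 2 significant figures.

22 km²

z = ln(26/8) / ln(218/1.62) = 1.1787 / 4.9021 = 0.2404
c = 8 / 1.62^0.2404 = 8 / 1.123 = 7.124
A = (15/7.124)^(1/0.2404) ⇒ ln A = ln(2.106)/0.2404 = 3.0968
A = e^3.0968 ≈ 22.13 km²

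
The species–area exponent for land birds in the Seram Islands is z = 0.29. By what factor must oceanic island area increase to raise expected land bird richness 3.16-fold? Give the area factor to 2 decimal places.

52.85

(A₂/A₁)^0.29 = 3.16, so A₂/A₁ = 3.16^(1/0.29) = 3.16^3.448
ln(A₂/A₁) = ln 3.16 / 0.29 = 1.1506 / 0.29 = 3.9675
A₂/A₁ = e^3.9675 ≈ 52.85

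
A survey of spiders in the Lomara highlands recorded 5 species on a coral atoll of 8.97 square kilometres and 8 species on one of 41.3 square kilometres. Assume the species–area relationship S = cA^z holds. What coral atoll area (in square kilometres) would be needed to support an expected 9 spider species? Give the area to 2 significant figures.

z = ln(8/5) / ln(41.3/8.97) = 0.4700 / 1.5270 = 0.3078
c = 5 / 8.97^0.3078 = 5 / 1.965 = 2.545
A = (9/2.545)^(1/0.3078) ⇒ ln A = ln(3.536)/0.3078 = 4.1035
A = e^4.1035 ≈ 60.55 square kilometres

61 square kilometres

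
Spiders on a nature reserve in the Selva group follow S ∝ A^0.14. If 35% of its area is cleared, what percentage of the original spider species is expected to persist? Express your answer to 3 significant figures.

S_new/S_old = (A_new/A_old)^z = 0.65^0.14
= exp(0.14 × ln 0.65) = exp(0.14 × -0.4308) = exp(-0.0603) ≈ 0.9415

94.1%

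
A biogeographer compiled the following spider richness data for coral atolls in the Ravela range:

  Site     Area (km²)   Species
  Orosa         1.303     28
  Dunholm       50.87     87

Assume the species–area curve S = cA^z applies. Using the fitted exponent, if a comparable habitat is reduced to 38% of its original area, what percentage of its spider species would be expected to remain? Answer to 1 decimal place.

74.1%

z = ln(87/28) / ln(50.87/1.303) = 1.1337 / 3.6646 = 0.3094
S_new/S_old = (A_new/A_old)^z = 0.38^0.3094 = exp(0.3094 × -0.9676) = 0.7413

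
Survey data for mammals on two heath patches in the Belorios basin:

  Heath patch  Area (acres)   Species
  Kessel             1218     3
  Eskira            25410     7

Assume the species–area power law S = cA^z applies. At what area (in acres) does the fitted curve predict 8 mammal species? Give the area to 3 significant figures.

z = ln(7/3) / ln(25410/1218) = 0.8473 / 3.0379 = 0.2789
c = 3 / 1218^0.2789 = 3 / 7.254 = 0.4135
A = (8/0.4135)^(1/0.2789) ⇒ ln A = ln(19.35)/0.2789 = 10.6217
A = e^10.6217 ≈ 41014 acres

41000 acres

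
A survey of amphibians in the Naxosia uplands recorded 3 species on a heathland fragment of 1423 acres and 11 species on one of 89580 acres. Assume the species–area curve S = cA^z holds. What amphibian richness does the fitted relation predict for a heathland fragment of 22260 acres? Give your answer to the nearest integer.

z = ln(11/3) / ln(89580/1423) = 1.2993 / 4.1424 = 0.3137
c = 3 / 1423^0.3137 = 3 / 9.75 = 0.3077
S₃ = 0.3077 × 22260^0.3137 = 0.3077 × 23.1 ≈ 7.108

7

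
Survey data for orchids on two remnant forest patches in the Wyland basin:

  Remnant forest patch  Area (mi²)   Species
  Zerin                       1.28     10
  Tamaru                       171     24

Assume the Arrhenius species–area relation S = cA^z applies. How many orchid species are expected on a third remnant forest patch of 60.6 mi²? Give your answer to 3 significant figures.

z = ln(24/10) / ln(171/1.28) = 0.8755 / 4.8948 = 0.1789
c = 10 / 1.28^0.1789 = 10 / 1.045 = 9.568
S₃ = 9.568 × 60.6^0.1789 = 9.568 × 2.084 ≈ 19.94

19.9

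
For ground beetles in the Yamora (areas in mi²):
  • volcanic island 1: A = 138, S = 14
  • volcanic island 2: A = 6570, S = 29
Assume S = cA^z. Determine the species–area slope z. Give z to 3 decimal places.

Taking logs: ln S = ln c + z ln A, so z = (ln S₂ − ln S₁)/(ln A₂ − ln A₁).
z = ln(29/14) / ln(6570/138) = ln(2.071) / ln(47.61) = 0.7282 / 3.8630 = 0.1885

0.189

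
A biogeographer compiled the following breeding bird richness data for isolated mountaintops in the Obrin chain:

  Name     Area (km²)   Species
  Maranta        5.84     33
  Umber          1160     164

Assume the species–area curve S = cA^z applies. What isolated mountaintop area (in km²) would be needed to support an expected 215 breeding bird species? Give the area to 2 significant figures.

z = ln(164/33) / ln(1160/5.84) = 1.6034 / 5.2914 = 0.3030
c = 33 / 5.84^0.3030 = 33 / 1.707 = 19.33
A = (215/19.33)^(1/0.3030) ⇒ ln A = ln(11.12)/0.3030 = 7.9498
A = e^7.9498 ≈ 2835 km²

2800 km²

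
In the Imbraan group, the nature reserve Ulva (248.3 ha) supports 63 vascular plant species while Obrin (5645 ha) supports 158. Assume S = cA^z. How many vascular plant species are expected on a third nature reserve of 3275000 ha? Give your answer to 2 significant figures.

1000

z = ln(158/63) / ln(5645/248.3) = 0.9195 / 3.1239 = 0.2943
c = 63 / 248.3^0.2943 = 63 / 5.069 = 12.43
S₃ = 12.43 × 3275000^0.2943 = 12.43 × 82.72 ≈ 1028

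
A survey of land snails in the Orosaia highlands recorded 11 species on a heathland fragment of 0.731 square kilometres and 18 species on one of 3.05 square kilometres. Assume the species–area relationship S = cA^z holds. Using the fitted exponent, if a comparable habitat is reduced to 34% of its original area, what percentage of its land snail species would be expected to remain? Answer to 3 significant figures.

68.9%

z = ln(18/11) / ln(3.05/0.731) = 0.4925 / 1.4285 = 0.3448
S_new/S_old = (A_new/A_old)^z = 0.34^0.3448 = exp(0.3448 × -1.0788) = 0.6894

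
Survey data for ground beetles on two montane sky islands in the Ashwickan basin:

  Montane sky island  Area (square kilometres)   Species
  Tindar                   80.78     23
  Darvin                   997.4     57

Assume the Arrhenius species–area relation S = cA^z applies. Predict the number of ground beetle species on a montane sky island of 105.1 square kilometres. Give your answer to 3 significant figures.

z = ln(57/23) / ln(997.4/80.78) = 0.9076 / 2.5134 = 0.3611
c = 23 / 80.78^0.3611 = 23 / 4.883 = 4.71
S₃ = 4.71 × 105.1^0.3611 = 4.71 × 5.37 ≈ 25.29

25.3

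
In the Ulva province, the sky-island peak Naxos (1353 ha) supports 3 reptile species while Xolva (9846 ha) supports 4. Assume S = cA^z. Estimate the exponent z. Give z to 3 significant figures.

Taking logs: ln S = ln c + z ln A, so z = (ln S₂ − ln S₁)/(ln A₂ − ln A₁).
z = ln(4/3) / ln(9846/1353) = ln(1.333) / ln(7.277) = 0.2877 / 1.9847 = 0.1449

0.145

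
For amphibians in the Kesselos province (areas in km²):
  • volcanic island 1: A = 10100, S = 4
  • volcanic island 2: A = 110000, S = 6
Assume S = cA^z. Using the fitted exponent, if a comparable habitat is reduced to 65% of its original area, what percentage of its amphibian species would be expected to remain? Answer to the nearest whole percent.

93%

z = ln(6/4) / ln(110000/10100) = 0.4055 / 2.3879 = 0.1698
S_new/S_old = (A_new/A_old)^z = 0.65^0.1698 = exp(0.1698 × -0.4308) = 0.9295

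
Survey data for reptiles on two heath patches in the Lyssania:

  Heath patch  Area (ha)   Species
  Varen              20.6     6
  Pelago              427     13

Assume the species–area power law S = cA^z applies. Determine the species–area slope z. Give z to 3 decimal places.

0.255

Taking logs: ln S = ln c + z ln A, so z = (ln S₂ − ln S₁)/(ln A₂ − ln A₁).
z = ln(13/6) / ln(427/20.6) = ln(2.167) / ln(20.73) = 0.7732 / 3.0315 = 0.2551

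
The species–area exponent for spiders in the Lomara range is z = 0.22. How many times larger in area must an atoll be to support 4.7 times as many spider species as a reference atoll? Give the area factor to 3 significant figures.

1130

(A₂/A₁)^0.22 = 4.7, so A₂/A₁ = 4.7^(1/0.22) = 4.7^4.545
ln(A₂/A₁) = ln 4.7 / 0.22 = 1.5476 / 0.22 = 7.0344
A₂/A₁ = e^7.0344 ≈ 1135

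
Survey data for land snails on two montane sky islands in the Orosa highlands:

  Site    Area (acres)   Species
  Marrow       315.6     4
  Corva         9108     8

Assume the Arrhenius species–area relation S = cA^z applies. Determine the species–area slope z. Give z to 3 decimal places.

0.206

Taking logs: ln S = ln c + z ln A, so z = (ln S₂ − ln S₁)/(ln A₂ − ln A₁).
z = ln(8/4) / ln(9108/315.6) = ln(2) / ln(28.86) = 0.6931 / 3.3624 = 0.2061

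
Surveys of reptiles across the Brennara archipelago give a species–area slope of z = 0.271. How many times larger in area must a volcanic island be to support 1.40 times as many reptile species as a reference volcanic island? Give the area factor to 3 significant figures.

3.46

(A₂/A₁)^0.271 = 1.4, so A₂/A₁ = 1.4^(1/0.271) = 1.4^3.69
ln(A₂/A₁) = ln 1.4 / 0.271 = 0.3365 / 0.271 = 1.2416
A₂/A₁ = e^1.2416 ≈ 3.461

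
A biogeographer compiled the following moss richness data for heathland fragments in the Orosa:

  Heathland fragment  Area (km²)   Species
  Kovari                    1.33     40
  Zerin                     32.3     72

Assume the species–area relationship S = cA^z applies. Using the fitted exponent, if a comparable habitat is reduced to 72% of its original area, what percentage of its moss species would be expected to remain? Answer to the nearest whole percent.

z = ln(72/40) / ln(32.3/1.33) = 0.5878 / 3.1899 = 0.1843
S_new/S_old = (A_new/A_old)^z = 0.72^0.1843 = exp(0.1843 × -0.3285) = 0.9413

94%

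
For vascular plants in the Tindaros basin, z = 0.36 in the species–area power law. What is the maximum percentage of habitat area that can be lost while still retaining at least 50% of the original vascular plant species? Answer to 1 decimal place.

85.4%

Need (A_new/A_old)^0.36 = 0.5, so A_new/A_old = 0.5^(1/0.36) = 0.5^2.778
ln(A_new/A_old) = ln 0.5 / 0.36 = -0.6931 / 0.36 = -1.9254
A_new/A_old = e^-1.9254 ≈ 0.1458
Fraction that can be lost = 1 − 0.1458 = 0.8542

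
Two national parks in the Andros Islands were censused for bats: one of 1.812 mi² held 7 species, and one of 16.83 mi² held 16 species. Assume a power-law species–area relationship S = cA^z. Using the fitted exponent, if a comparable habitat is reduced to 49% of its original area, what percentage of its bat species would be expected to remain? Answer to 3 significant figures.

76.8%

z = ln(16/7) / ln(16.83/1.812) = 0.8267 / 2.2287 = 0.3709
S_new/S_old = (A_new/A_old)^z = 0.49^0.3709 = exp(0.3709 × -0.7133) = 0.7675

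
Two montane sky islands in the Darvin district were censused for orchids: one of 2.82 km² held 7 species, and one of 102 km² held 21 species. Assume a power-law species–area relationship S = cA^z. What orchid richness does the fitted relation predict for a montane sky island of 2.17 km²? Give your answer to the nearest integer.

6

z = ln(21/7) / ln(102/2.82) = 1.0986 / 3.5882 = 0.3062
c = 7 / 2.82^0.3062 = 7 / 1.374 = 5.096
S₃ = 5.096 × 2.17^0.3062 = 5.096 × 1.268 ≈ 6.46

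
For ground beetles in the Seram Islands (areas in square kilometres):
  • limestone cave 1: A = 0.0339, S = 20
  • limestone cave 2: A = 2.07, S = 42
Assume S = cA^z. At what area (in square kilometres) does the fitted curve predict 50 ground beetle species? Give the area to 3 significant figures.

5.44 square kilometres

z = ln(42/20) / ln(2.07/0.0339) = 0.7419 / 4.1119 = 0.1804
c = 20 / 0.0339^0.1804 = 20 / 0.543 = 36.83
A = (50/36.83)^(1/0.1804) ⇒ ln A = ln(1.357)/0.1804 = 1.6938
A = e^1.6938 ≈ 5.44 square kilometres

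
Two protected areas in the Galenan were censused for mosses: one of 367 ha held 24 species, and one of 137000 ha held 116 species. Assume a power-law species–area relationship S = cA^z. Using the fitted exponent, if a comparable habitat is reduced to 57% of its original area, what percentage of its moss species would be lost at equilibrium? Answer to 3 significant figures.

z = ln(116/24) / ln(137000/367) = 1.5755 / 5.9224 = 0.2660
S_new/S_old = (A_new/A_old)^z = 0.57^0.2660 = exp(0.2660 × -0.5621) = 0.8611
Fraction lost = 1 − 0.8611 = 0.1389

13.9%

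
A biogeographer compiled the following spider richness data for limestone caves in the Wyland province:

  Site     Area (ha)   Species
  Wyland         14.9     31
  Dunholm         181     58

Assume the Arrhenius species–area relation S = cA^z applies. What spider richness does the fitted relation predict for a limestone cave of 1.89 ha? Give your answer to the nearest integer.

18

z = ln(58/31) / ln(181/14.9) = 0.6265 / 2.4971 = 0.2509
c = 31 / 14.9^0.2509 = 31 / 1.969 = 15.74
S₃ = 15.74 × 1.89^0.2509 = 15.74 × 1.173 ≈ 18.47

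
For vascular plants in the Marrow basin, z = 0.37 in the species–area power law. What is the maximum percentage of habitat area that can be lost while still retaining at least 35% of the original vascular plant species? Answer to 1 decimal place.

94.1%

Need (A_new/A_old)^0.37 = 0.35, so A_new/A_old = 0.35^(1/0.37) = 0.35^2.703
ln(A_new/A_old) = ln 0.35 / 0.37 = -1.0498 / 0.37 = -2.8374
A_new/A_old = e^-2.8374 ≈ 0.05858
Fraction that can be lost = 1 − 0.05858 = 0.9414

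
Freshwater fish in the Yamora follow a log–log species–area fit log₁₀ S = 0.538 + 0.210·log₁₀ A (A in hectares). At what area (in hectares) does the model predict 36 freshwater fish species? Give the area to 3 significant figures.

36 = 3.451 × A^0.21  ⇒  A^0.21 = 36/3.451 = 10.43
ln A = ln(10.43) / 0.21 = 2.3447 / 0.21 = 11.1654
A = e^11.1654 ≈ 70641 hectares

70600 hectares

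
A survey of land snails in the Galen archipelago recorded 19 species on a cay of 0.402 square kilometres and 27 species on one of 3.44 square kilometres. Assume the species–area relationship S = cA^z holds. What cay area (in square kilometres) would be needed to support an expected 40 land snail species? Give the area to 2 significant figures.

z = ln(27/19) / ln(3.44/0.402) = 0.3514 / 2.1468 = 0.1637
c = 19 / 0.402^0.1637 = 19 / 0.8614 = 22.06
A = (40/22.06)^(1/0.1637) ⇒ ln A = ln(1.814)/0.1637 = 3.6367
A = e^3.6367 ≈ 37.96 square kilometres

38 square kilometres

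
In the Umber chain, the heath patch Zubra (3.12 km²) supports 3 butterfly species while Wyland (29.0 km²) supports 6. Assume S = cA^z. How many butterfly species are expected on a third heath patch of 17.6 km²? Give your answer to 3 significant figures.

z = ln(6/3) / ln(29/3.12) = 0.6931 / 2.2295 = 0.3109
c = 3 / 3.12^0.3109 = 3 / 1.424 = 2.106
S₃ = 2.106 × 17.6^0.3109 = 2.106 × 2.439 ≈ 5.137

5.14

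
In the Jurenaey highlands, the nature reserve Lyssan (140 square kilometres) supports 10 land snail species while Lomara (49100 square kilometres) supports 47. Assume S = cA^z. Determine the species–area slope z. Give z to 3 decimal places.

Taking logs: ln S = ln c + z ln A, so z = (ln S₂ − ln S₁)/(ln A₂ − ln A₁).
z = ln(47/10) / ln(49100/140) = ln(4.7) / ln(350.7) = 1.5476 / 5.8600 = 0.2641

0.264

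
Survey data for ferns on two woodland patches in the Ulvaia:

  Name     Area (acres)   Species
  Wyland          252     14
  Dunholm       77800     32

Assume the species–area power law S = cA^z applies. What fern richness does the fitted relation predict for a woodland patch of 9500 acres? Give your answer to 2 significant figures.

z = ln(32/14) / ln(77800/252) = 0.8267 / 5.7325 = 0.1442
c = 14 / 252^0.1442 = 14 / 2.22 = 6.307
S₃ = 6.307 × 9500^0.1442 = 6.307 × 3.747 ≈ 23.63

24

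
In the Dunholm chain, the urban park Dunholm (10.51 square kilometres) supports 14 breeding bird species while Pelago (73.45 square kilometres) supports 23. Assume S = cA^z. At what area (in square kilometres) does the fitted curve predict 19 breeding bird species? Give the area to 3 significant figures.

z = ln(23/14) / ln(73.45/10.51) = 0.4964 / 1.9443 = 0.2553
c = 14 / 10.51^0.2553 = 14 / 1.823 = 7.679
A = (19/7.679)^(1/0.2553) ⇒ ln A = ln(2.474)/0.2553 = 3.5483
A = e^3.5483 ≈ 34.76 square kilometres

34.8 square kilometres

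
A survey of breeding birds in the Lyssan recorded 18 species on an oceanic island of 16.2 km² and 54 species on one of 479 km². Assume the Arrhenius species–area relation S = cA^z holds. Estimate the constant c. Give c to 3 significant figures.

7.29

z = ln(S₂/S₁) / ln(A₂/A₁) = ln(54/18) / ln(479/16.2) = 1.0986 / 3.3867 = 0.3244
c = S₁ / A₁^z = 18 / 16.2^0.3244 = 18 / 2.468 = 7.293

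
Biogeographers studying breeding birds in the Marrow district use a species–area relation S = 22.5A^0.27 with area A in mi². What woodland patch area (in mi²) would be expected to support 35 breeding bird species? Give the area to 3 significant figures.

5.14 mi²

35 = 22.5 × A^0.27  ⇒  A^0.27 = 35/22.5 = 1.556
ln A = ln(1.556) / 0.27 = 0.4418 / 0.27 = 1.6364
A = e^1.6364 ≈ 5.137 mi²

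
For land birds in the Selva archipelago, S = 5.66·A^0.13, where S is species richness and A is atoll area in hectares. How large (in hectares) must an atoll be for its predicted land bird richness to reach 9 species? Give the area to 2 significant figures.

35 hectares

9 = 5.66 × A^0.13  ⇒  A^0.13 = 9/5.66 = 1.59
ln A = ln(1.59) / 0.13 = 0.4638 / 0.13 = 3.5677
A = e^3.5677 ≈ 35.43 hectares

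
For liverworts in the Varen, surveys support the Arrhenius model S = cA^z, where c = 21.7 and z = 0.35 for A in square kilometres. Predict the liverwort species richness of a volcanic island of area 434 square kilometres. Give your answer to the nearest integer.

S = 21.7 × 434^0.35
ln S = ln 21.7 + 0.35 × ln 434 = 3.0773 + 0.35 × 6.0730 = 5.2029
S = e^5.2029 ≈ 181.8

182 species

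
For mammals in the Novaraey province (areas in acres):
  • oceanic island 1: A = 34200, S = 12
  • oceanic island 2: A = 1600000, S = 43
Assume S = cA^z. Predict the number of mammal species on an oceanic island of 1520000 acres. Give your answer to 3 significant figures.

42.3

z = ln(43/12) / ln(1600000/34200) = 1.2763 / 3.8455 = 0.3319
c = 12 / 34200^0.3319 = 12 / 31.97 = 0.3753
S₃ = 0.3753 × 1520000^0.3319 = 0.3753 × 112.6 ≈ 42.27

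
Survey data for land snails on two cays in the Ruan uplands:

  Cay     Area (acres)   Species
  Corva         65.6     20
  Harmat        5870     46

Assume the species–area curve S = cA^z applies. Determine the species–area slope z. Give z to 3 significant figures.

0.185

Taking logs: ln S = ln c + z ln A, so z = (ln S₂ − ln S₁)/(ln A₂ − ln A₁).
z = ln(46/20) / ln(5870/65.6) = ln(2.3) / ln(89.48) = 0.8329 / 4.4940 = 0.1853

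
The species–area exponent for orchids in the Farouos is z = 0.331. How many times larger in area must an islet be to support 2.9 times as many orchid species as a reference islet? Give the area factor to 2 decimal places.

(A₂/A₁)^0.331 = 2.9, so A₂/A₁ = 2.9^(1/0.331) = 2.9^3.021
ln(A₂/A₁) = ln 2.9 / 0.331 = 1.0647 / 0.331 = 3.2166
A₂/A₁ = e^3.2166 ≈ 24.94

24.94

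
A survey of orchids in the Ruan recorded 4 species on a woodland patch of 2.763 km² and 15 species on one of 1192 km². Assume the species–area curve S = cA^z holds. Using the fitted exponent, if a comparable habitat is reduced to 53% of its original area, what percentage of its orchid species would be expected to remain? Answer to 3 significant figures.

87.1%

z = ln(15/4) / ln(1192/2.763) = 1.3218 / 6.0671 = 0.2179
S_new/S_old = (A_new/A_old)^z = 0.53^0.2179 = exp(0.2179 × -0.6349) = 0.8708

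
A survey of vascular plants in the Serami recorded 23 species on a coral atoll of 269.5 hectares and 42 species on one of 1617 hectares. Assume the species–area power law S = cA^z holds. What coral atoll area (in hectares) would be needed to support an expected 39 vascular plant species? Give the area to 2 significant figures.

1300 hectares

z = ln(42/23) / ln(1617/269.5) = 0.6022 / 1.7918 = 0.3361
c = 23 / 269.5^0.3361 = 23 / 6.559 = 3.506
A = (39/3.506)^(1/0.3361) ⇒ ln A = ln(11.12)/0.3361 = 7.1678
A = e^7.1678 ≈ 1297 hectares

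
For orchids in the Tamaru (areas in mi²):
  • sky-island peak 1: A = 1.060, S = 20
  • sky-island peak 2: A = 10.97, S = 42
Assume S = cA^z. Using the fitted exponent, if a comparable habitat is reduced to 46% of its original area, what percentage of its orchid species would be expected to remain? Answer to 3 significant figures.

78.2%

z = ln(42/20) / ln(10.97/1.06) = 0.7419 / 2.3369 = 0.3175
S_new/S_old = (A_new/A_old)^z = 0.46^0.3175 = exp(0.3175 × -0.7765) = 0.7815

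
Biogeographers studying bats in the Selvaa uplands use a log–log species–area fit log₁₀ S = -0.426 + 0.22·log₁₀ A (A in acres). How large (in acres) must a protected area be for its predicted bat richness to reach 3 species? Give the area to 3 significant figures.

12700 acres

3 = 0.375 × A^0.22  ⇒  A^0.22 = 3/0.375 = 8.001
ln A = ln(8.001) / 0.22 = 2.0795 / 0.22 = 9.4523
A = e^9.4523 ≈ 12738 acres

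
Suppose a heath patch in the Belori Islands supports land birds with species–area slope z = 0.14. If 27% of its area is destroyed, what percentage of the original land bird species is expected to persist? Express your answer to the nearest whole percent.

S_new/S_old = (A_new/A_old)^z = 0.73^0.14
= exp(0.14 × ln 0.73) = exp(0.14 × -0.3147) = exp(-0.0441) ≈ 0.9569

96%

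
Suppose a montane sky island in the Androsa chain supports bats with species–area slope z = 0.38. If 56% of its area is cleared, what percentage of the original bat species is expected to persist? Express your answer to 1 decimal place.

S_new/S_old = (A_new/A_old)^z = 0.44^0.38
= exp(0.38 × ln 0.44) = exp(0.38 × -0.8210) = exp(-0.3120) ≈ 0.732

73.2%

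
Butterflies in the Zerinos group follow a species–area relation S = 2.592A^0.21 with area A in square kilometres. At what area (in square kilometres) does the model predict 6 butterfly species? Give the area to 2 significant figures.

54 square kilometres

6 = 2.592 × A^0.21  ⇒  A^0.21 = 6/2.592 = 2.315
ln A = ln(2.315) / 0.21 = 0.8393 / 0.21 = 3.9968
A = e^3.9968 ≈ 54.42 square kilometres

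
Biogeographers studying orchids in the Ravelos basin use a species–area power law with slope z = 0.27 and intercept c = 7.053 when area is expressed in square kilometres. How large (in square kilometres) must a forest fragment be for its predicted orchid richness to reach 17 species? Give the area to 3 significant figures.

26.0 square kilometres

17 = 7.053 × A^0.27  ⇒  A^0.27 = 17/7.053 = 2.41
ln A = ln(2.41) / 0.27 = 0.8798 / 0.27 = 3.2584
A = e^3.2584 ≈ 26.01 square kilometres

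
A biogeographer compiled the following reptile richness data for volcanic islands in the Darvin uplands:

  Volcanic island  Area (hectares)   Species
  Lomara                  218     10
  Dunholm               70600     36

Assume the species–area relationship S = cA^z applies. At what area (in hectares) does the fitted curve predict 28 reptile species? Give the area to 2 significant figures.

23000 hectares

z = ln(36/10) / ln(70600/218) = 1.2809 / 5.7803 = 0.2216
c = 10 / 218^0.2216 = 10 / 3.298 = 3.032
A = (28/3.032)^(1/0.2216) ⇒ ln A = ln(9.234)/0.2216 = 10.0307
A = e^10.0307 ≈ 22713 hectares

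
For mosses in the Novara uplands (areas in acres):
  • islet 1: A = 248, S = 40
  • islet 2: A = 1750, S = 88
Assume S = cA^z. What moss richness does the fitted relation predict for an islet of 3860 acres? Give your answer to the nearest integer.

121

z = ln(88/40) / ln(1750/248) = 0.7885 / 1.9539 = 0.4035
c = 40 / 248^0.4035 = 40 / 9.252 = 4.324
S₃ = 4.324 × 3860^0.4035 = 4.324 × 28.01 ≈ 121.1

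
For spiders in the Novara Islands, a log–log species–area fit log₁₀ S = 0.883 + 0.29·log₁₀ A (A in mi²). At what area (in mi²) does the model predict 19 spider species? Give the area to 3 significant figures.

23.2 mi²

19 = 7.638 × A^0.29  ⇒  A^0.29 = 19/7.638 = 2.487
ln A = ln(2.487) / 0.29 = 0.9113 / 0.29 = 3.1423
A = e^3.1423 ≈ 23.16 mi²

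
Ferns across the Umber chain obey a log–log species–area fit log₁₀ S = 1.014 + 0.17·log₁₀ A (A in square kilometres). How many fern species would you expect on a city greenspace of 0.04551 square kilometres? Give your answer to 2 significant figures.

S = 10.33 × 0.04551^0.17
ln S = ln 10.33 + 0.17 × ln 0.04551 = 2.3348 + 0.17 × -3.0898 = 1.8096
S = e^1.8096 ≈ 6.108

6.1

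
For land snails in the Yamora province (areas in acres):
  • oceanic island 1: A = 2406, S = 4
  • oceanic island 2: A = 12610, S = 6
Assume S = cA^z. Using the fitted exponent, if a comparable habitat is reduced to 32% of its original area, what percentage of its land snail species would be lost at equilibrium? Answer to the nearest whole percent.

24%

z = ln(6/4) / ln(12610/2406) = 0.4055 / 1.6565 = 0.2448
S_new/S_old = (A_new/A_old)^z = 0.32^0.2448 = exp(0.2448 × -1.1394) = 0.7566
Fraction lost = 1 − 0.7566 = 0.2434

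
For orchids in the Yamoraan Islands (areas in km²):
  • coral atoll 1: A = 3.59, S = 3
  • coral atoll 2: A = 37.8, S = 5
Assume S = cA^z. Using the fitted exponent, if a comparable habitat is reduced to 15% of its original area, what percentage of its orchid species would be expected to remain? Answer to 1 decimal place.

66.3%

z = ln(5/3) / ln(37.8/3.59) = 0.5108 / 2.3542 = 0.2170
S_new/S_old = (A_new/A_old)^z = 0.15^0.2170 = exp(0.2170 × -1.8971) = 0.6626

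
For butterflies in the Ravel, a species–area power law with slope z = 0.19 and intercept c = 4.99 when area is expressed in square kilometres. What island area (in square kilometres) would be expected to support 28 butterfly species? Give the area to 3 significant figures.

8760 square kilometres

28 = 4.99 × A^0.19  ⇒  A^0.19 = 28/4.99 = 5.611
ln A = ln(5.611) / 0.19 = 1.7248 / 0.19 = 9.0777
A = e^9.0777 ≈ 8758 square kilometres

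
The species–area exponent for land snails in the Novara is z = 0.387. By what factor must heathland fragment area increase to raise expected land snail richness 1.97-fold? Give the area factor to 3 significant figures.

(A₂/A₁)^0.387 = 1.97, so A₂/A₁ = 1.97^(1/0.387) = 1.97^2.584
ln(A₂/A₁) = ln 1.97 / 0.387 = 0.6780 / 0.387 = 1.7520
A₂/A₁ = e^1.7520 ≈ 5.766

5.77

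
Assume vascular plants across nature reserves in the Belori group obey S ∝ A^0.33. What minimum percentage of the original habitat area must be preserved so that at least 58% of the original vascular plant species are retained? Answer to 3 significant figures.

Need (A_new/A_old)^0.33 = 0.58, so A_new/A_old = 0.58^(1/0.33) = 0.58^3.03
ln(A_new/A_old) = ln 0.58 / 0.33 = -0.5447 / 0.33 = -1.6507
A_new/A_old = e^-1.6507 ≈ 0.1919

19.2%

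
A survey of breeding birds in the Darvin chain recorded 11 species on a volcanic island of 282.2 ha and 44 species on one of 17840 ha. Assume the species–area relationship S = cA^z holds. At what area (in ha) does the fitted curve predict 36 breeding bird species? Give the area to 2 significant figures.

z = ln(44/11) / ln(17840/282.2) = 1.3863 / 4.1466 = 0.3343
c = 11 / 282.2^0.3343 = 11 / 6.596 = 1.668
A = (36/1.668)^(1/0.3343) ⇒ ln A = ln(21.59)/0.3343 = 9.1890
A = e^9.1890 ≈ 9789 ha

9800 ha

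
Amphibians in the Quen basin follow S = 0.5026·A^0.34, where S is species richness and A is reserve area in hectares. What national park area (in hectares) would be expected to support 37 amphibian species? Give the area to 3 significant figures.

310000 hectares

37 = 0.5026 × A^0.34  ⇒  A^0.34 = 37/0.5026 = 73.62
ln A = ln(73.62) / 0.34 = 4.2989 / 0.34 = 12.6438
A = e^12.6438 ≈ 309824 hectares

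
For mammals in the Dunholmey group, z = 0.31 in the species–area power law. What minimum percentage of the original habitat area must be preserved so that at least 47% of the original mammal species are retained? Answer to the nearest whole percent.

9%

Need (A_new/A_old)^0.31 = 0.47, so A_new/A_old = 0.47^(1/0.31) = 0.47^3.226
ln(A_new/A_old) = ln 0.47 / 0.31 = -0.7550 / 0.31 = -2.4356
A_new/A_old = e^-2.4356 ≈ 0.08755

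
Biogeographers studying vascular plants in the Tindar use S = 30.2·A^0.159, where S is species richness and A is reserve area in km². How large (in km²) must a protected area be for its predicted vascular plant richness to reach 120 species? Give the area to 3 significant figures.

120 = 30.2 × A^0.159  ⇒  A^0.159 = 120/30.2 = 3.974
ln A = ln(3.974) / 0.159 = 1.3796 / 0.159 = 8.6770
A = e^8.6770 ≈ 5867 km²

5870 km²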